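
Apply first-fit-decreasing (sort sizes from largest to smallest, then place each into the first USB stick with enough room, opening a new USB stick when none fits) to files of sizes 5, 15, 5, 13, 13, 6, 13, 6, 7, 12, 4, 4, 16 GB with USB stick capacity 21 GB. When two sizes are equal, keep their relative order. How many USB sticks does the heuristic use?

Sorted descending: 16, 15, 13, 13, 13, 12, 7, 6, 6, 5, 5, 4, 4.
  16 → USB stick 1 (new)  [load 16/21]
  15 → USB stick 2 (new)  [load 15/21]
  13 → USB stick 3 (new)  [load 13/21]
  13 → USB stick 4 (new)  [load 13/21]
  13 → USB stick 5 (new)  [load 13/21]
  12 → USB stick 6 (new)  [load 12/21]
  7 → USB stick 3  [load 20/21]
  6 → USB stick 2  [load 21/21]
  6 → USB stick 4  [load 19/21]
  5 → USB stick 1  [load 21/21]
  5 → USB stick 5  [load 18/21]
  4 → USB stick 6  [load 16/21]
  4 → USB stick 6  [load 20/21]
6 USB sticks opened.

6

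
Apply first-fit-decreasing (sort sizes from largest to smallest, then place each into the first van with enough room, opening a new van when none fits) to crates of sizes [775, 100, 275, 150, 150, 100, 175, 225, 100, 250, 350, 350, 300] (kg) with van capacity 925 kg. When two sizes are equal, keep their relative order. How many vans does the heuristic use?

Sorted descending: 775, 350, 350, 300, 275, 250, 225, 175, 150, 150, 100, 100, 100.
  775 → van 1 (new)  [load 775/925]
  350 → van 2 (new)  [load 350/925]
  350 → van 2  [load 700/925]
  300 → van 3 (new)  [load 300/925]
  275 → van 3  [load 575/925]
  250 → van 3  [load 825/925]
  225 → van 2  [load 925/925]
  175 → van 4 (new)  [load 175/925]
  150 → van 1  [load 925/925]
  150 → van 4  [load 325/925]
  100 → van 3  [load 925/925]
  100 → van 4  [load 425/925]
  100 → van 4  [load 525/925]
4 vans opened.

4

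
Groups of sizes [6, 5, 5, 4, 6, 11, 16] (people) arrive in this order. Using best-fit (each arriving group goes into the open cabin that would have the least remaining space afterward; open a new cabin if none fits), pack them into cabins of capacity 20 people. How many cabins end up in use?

  6 → cabin 1 (new)  [load 6/20]
  5 → cabin 1  [load 11/20]
  5 → cabin 1  [load 16/20]
  4 → cabin 1  [load 20/20]
  6 → cabin 2 (new)  [load 6/20]
  11 → cabin 2  [load 17/20]
  16 → cabin 3 (new)  [load 16/20]
3 cabins opened.

3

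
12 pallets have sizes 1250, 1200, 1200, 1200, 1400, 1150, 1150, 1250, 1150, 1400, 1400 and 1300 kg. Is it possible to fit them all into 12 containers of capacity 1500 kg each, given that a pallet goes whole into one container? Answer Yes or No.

Yes

A valid assignment using 12 containers:
  container 1: 1400 = 1400
  container 2: 1400 = 1400
  container 3: 1400 = 1400
  container 4: 1300 = 1300
  container 5: 1250 = 1250
  container 6: 1250 = 1250
  container 7: 1200 = 1200
  container 8: 1200 = 1200
  container 9: 1200 = 1200
  container 10: 1150 = 1150
  container 11: 1150 = 1150
  container 12: 1150 = 1150
Every load is within 1500 kg, so 12 containers suffice.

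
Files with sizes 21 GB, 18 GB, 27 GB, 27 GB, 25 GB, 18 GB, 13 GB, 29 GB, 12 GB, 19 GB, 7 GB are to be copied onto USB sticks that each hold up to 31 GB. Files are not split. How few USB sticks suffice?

8

Total = 29 + 27 + 27 + 25 + 21 + 19 + 18 + 18 + 13 + 12 + 7 = 216 GB.
Lower bound: ⌈216/31⌉ = 7 USB sticks.
Also, 8 files each exceed 31/2 GB, and no two of those can share a USB stick, so at least 8 USB sticks are needed.
A packing using 8 USB sticks:
  USB stick 1: 29 = 29
  USB stick 2: 27 = 27
  USB stick 3: 27 = 27
  USB stick 4: 25 = 25
  USB stick 5: 21 + 7 = 28
  USB stick 6: 19 + 12 = 31
  USB stick 7: 18 + 13 = 31
  USB stick 8: 18 = 18
This matches the lower bound, so 8 is optimal.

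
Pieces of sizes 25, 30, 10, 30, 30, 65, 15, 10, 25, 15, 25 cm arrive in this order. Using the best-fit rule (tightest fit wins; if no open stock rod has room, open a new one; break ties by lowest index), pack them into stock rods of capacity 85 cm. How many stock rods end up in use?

4

  25 → stock rod 1 (new)  [load 25/85]
  30 → stock rod 1  [load 55/85]
  10 → stock rod 1  [load 65/85]
  30 → stock rod 2 (new)  [load 30/85]
  30 → stock rod 2  [load 60/85]
  65 → stock rod 3 (new)  [load 65/85]
  15 → stock rod 1  [load 80/85]
  10 → stock rod 3  [load 75/85]
  25 → stock rod 2  [load 85/85]
  15 → stock rod 4 (new)  [load 15/85]
  25 → stock rod 4  [load 40/85]
4 stock rods opened.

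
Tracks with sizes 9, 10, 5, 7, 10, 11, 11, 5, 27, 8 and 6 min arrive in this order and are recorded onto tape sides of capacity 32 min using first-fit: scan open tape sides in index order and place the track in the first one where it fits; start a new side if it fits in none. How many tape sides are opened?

4

  9 → side 1 (new)  [load 9/32]
  10 → side 1  [load 19/32]
  5 → side 1  [load 24/32]
  7 → side 1  [load 31/32]
  10 → side 2 (new)  [load 10/32]
  11 → side 2  [load 21/32]
  11 → side 2  [load 32/32]
  5 → side 3 (new)  [load 5/32]
  27 → side 3  [load 32/32]
  8 → side 4 (new)  [load 8/32]
  6 → side 4  [load 14/32]
4 tape sides opened.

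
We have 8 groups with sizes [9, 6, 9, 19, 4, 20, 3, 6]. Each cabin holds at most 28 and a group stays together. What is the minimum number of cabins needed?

Total = 20 + 19 + 9 + 9 + 6 + 6 + 4 + 3 = 76.
Lower bound: ⌈76/28⌉ = 3 cabins.
A packing using 3 cabins:
  cabin 1: 20 + 6 = 26
  cabin 2: 19 + 9 = 28
  cabin 3: 9 + 6 + 4 + 3 = 22
This matches the lower bound, so 3 is optimal.

3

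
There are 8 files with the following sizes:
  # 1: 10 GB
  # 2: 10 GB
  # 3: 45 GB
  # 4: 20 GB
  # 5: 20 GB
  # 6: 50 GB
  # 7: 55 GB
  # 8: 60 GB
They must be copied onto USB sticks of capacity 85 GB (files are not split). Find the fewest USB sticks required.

Total = 60 + 55 + 50 + 45 + 20 + 20 + 10 + 10 = 270 GB.
Lower bound: ⌈270/85⌉ = 4 USB sticks.
A packing using 4 USB sticks:
  USB stick 1: 60 + 20 = 80
  USB stick 2: 55 + 20 + 10 = 85
  USB stick 3: 50 + 10 = 60
  USB stick 4: 45 = 45
This matches the lower bound, so 4 is optimal.

4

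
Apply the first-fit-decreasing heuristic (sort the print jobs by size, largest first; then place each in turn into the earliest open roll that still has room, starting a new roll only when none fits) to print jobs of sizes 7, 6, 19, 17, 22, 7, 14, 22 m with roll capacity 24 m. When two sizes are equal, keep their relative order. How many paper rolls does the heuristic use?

6

Sorted descending: 22, 22, 19, 17, 14, 7, 7, 6.
  22 → roll 1 (new)  [load 22/24]
  22 → roll 2 (new)  [load 22/24]
  19 → roll 3 (new)  [load 19/24]
  17 → roll 4 (new)  [load 17/24]
  14 → roll 5 (new)  [load 14/24]
  7 → roll 4  [load 24/24]
  7 → roll 5  [load 21/24]
  6 → roll 6 (new)  [load 6/24]
6 paper rolls opened.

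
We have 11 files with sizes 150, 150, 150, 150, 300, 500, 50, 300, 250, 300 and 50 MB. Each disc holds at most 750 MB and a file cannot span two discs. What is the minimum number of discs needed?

4

Total = 500 + 300 + 300 + 300 + 250 + 150 + 150 + 150 + 150 + 50 + 50 = 2350 MB.
Lower bound: ⌈2350/750⌉ = 4 discs.
A packing using 4 discs:
  disc 1: 500 + 250 = 750
  disc 2: 300 + 300 + 150 = 750
  disc 3: 300 + 150 + 150 + 150 = 750
  disc 4: 50 + 50 = 100
This matches the lower bound, so 4 is optimal.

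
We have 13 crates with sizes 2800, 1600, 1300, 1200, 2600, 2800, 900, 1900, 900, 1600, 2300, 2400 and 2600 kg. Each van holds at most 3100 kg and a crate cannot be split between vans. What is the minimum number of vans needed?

10

Total = 2800 + 2800 + 2600 + 2600 + 2400 + 2300 + 1900 + 1600 + 1600 + 1300 + 1200 + 900 + 900 = 24900 kg.
Lower bound: ⌈24900/3100⌉ = 9 vans.
A packing using 10 vans:
  van 1: 2800 = 2800
  van 2: 2800 = 2800
  van 3: 2600 = 2600
  van 4: 2600 = 2600
  van 5: 2400 = 2400
  van 6: 2300 = 2300
  van 7: 1900 + 1200 = 3100
  van 8: 1600 + 1300 = 2900
  van 9: 1600 + 900 = 2500
  van 10: 900 = 900
No arrangement into 9 vans stays within capacity, so 10 is optimal.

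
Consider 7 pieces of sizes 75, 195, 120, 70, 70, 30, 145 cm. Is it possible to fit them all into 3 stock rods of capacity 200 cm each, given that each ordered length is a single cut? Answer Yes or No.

Total = 705 cm; ⌈705/200⌉ = 4.
At least 4 stock rods are required, but only 3 are allowed.

No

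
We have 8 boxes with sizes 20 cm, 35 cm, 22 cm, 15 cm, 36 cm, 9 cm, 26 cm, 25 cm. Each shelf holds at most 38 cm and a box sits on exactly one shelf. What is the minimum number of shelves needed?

6

Total = 36 + 35 + 26 + 25 + 22 + 20 + 15 + 9 = 188 cm.
Lower bound: ⌈188/38⌉ = 5 shelves.
Also, 6 boxes each exceed 19 cm, and no two of those can share a shelf, so at least 6 shelves are needed.
A packing using 6 shelves:
  shelf 1: 36 = 36
  shelf 2: 35 = 35
  shelf 3: 26 + 9 = 35
  shelf 4: 25 = 25
  shelf 5: 22 + 15 = 37
  shelf 6: 20 = 20
This matches the lower bound, so 6 is optimal.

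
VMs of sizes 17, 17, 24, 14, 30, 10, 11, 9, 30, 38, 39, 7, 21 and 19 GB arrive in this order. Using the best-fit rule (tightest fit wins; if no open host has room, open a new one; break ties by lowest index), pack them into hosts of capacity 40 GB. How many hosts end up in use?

8

  17 → host 1 (new)  [load 17/40]
  17 → host 1  [load 34/40]
  24 → host 2 (new)  [load 24/40]
  14 → host 2  [load 38/40]
  30 → host 3 (new)  [load 30/40]
  10 → host 3  [load 40/40]
  11 → host 4 (new)  [load 11/40]
  9 → host 4  [load 20/40]
  30 → host 5 (new)  [load 30/40]
  38 → host 6 (new)  [load 38/40]
  39 → host 7 (new)  [load 39/40]
  7 → host 5  [load 37/40]
  21 → host 8 (new)  [load 21/40]
  19 → host 8  [load 40/40]
8 hosts opened.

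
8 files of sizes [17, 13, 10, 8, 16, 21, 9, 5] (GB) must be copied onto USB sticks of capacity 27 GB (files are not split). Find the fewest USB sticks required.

Total = 21 + 17 + 16 + 13 + 10 + 9 + 8 + 5 = 99 GB.
Lower bound: ⌈99/27⌉ = 4 USB sticks.
A packing using 4 USB sticks:
  USB stick 1: 21 + 5 = 26
  USB stick 2: 17 + 10 = 27
  USB stick 3: 16 + 9 = 25
  USB stick 4: 13 + 8 = 21
This matches the lower bound, so 4 is optimal.

4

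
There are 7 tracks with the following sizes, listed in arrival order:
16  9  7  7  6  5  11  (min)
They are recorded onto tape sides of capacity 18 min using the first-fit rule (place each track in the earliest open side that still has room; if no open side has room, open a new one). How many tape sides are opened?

4

  16 → side 1 (new)  [load 16/18]
  9 → side 2 (new)  [load 9/18]
  7 → side 2  [load 16/18]
  7 → side 3 (new)  [load 7/18]
  6 → side 3  [load 13/18]
  5 → side 3  [load 18/18]
  11 → side 4 (new)  [load 11/18]
4 tape sides opened.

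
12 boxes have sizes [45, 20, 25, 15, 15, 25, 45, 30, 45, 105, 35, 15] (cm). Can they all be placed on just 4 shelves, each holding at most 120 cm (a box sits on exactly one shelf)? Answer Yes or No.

A valid assignment using 4 shelves:
  shelf 1: 105 + 15 = 120
  shelf 2: 45 + 45 + 30 = 120
  shelf 3: 45 + 35 + 25 + 15 = 120
  shelf 4: 25 + 20 + 15 = 60
Every load is within 120 cm, so 4 shelves suffice.

Yes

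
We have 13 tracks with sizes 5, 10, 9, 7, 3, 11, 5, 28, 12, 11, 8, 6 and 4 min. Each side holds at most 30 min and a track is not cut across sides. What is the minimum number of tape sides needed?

5

Total = 28 + 12 + 11 + 11 + 10 + 9 + 8 + 7 + 6 + 5 + 5 + 4 + 3 = 119 min.
Lower bound: ⌈119/30⌉ = 4 tape sides.
A packing using 5 tape sides:
  side 1: 28 = 28
  side 2: 12 + 11 + 7 = 30
  side 3: 11 + 10 + 9 = 30
  side 4: 8 + 6 + 5 + 5 + 4 = 28
  side 5: 3 = 3
No arrangement into 4 tape sides stays within capacity, so 5 is optimal.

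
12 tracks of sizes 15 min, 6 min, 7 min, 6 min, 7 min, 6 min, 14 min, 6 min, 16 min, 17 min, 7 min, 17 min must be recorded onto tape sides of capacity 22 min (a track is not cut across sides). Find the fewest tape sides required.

Total = 17 + 17 + 16 + 15 + 14 + 7 + 7 + 7 + 6 + 6 + 6 + 6 = 124 min.
Lower bound: ⌈124/22⌉ = 6 tape sides.
A packing using 7 tape sides:
  side 1: 17 = 17
  side 2: 17 = 17
  side 3: 16 + 6 = 22
  side 4: 15 + 7 = 22
  side 5: 14 + 7 = 21
  side 6: 7 + 6 + 6 = 19
  side 7: 6 = 6
No arrangement into 6 tape sides stays within capacity, so 7 is optimal.

7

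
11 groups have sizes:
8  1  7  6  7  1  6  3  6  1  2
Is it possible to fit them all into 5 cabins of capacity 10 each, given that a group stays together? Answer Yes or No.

Total = 48; ⌈48/10⌉ = 5.
6 groups each exceed half the capacity and cannot share a cabin, forcing at least 6 cabins.
At least 6 cabins are required, but only 5 are allowed.

No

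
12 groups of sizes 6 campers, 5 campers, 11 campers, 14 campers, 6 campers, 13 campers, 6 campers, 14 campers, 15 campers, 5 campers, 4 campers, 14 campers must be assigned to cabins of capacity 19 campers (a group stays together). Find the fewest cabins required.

Total = 15 + 14 + 14 + 14 + 13 + 11 + 6 + 6 + 6 + 5 + 5 + 4 = 113 campers.
Lower bound: ⌈113/19⌉ = 6 cabins.
A packing using 7 cabins:
  cabin 1: 15 + 4 = 19
  cabin 2: 14 + 5 = 19
  cabin 3: 14 + 5 = 19
  cabin 4: 14 = 14
  cabin 5: 13 + 6 = 19
  cabin 6: 11 + 6 = 17
  cabin 7: 6 = 6
No arrangement into 6 cabins stays within capacity, so 7 is optimal.

7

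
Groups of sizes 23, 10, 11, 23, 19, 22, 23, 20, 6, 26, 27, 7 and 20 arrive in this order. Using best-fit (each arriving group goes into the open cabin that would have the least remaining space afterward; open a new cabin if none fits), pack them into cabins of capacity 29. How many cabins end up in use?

10

  23 → cabin 1 (new)  [load 23/29]
  10 → cabin 2 (new)  [load 10/29]
  11 → cabin 2  [load 21/29]
  23 → cabin 3 (new)  [load 23/29]
  19 → cabin 4 (new)  [load 19/29]
  22 → cabin 5 (new)  [load 22/29]
  23 → cabin 6 (new)  [load 23/29]
  20 → cabin 7 (new)  [load 20/29]
  6 → cabin 1  [load 29/29]
  26 → cabin 8 (new)  [load 26/29]
  27 → cabin 9 (new)  [load 27/29]
  7 → cabin 5  [load 29/29]
  20 → cabin 10 (new)  [load 20/29]
10 cabins opened.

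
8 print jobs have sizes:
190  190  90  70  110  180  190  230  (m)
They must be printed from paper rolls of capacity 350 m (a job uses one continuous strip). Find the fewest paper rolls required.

5

Total = 230 + 190 + 190 + 190 + 180 + 110 + 90 + 70 = 1250 m.
Lower bound: ⌈1250/350⌉ = 4 paper rolls.
Also, 5 print jobs each exceed 175 m, and no two of those can share a roll, so at least 5 paper rolls are needed.
A packing using 5 paper rolls:
  roll 1: 230 + 110 = 340
  roll 2: 190 + 90 + 70 = 350
  roll 3: 190 = 190
  roll 4: 190 = 190
  roll 5: 180 = 180
This matches the lower bound, so 5 is optimal.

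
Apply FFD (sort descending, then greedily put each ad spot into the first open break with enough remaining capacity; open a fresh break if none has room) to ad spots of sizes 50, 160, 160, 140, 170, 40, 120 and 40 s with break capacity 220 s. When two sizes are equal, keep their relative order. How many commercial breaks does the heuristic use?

5

Sorted descending: 170, 160, 160, 140, 120, 50, 40, 40.
  170 → break 1 (new)  [load 170/220]
  160 → break 2 (new)  [load 160/220]
  160 → break 3 (new)  [load 160/220]
  140 → break 4 (new)  [load 140/220]
  120 → break 5 (new)  [load 120/220]
  50 → break 1  [load 220/220]
  40 → break 2  [load 200/220]
  40 → break 3  [load 200/220]
5 commercial breaks opened.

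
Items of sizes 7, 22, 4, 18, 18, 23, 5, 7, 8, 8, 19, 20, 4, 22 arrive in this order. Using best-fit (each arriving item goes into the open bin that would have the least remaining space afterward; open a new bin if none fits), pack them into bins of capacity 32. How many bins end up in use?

  7 → bin 1 (new)  [load 7/32]
  22 → bin 1  [load 29/32]
  4 → bin 2 (new)  [load 4/32]
  18 → bin 2  [load 22/32]
  18 → bin 3 (new)  [load 18/32]
  23 → bin 4 (new)  [load 23/32]
  5 → bin 4  [load 28/32]
  7 → bin 2  [load 29/32]
  8 → bin 3  [load 26/32]
  8 → bin 5 (new)  [load 8/32]
  19 → bin 5  [load 27/32]
  20 → bin 6 (new)  [load 20/32]
  4 → bin 4  [load 32/32]
  22 → bin 7 (new)  [load 22/32]
7 bins opened.

7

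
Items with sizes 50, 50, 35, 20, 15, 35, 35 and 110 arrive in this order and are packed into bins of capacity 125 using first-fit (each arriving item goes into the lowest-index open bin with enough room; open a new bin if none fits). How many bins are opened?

3

  50 → bin 1 (new)  [load 50/125]
  50 → bin 1  [load 100/125]
  35 → bin 2 (new)  [load 35/125]
  20 → bin 1  [load 120/125]
  15 → bin 2  [load 50/125]
  35 → bin 2  [load 85/125]
  35 → bin 2  [load 120/125]
  110 → bin 3 (new)  [load 110/125]
3 bins opened.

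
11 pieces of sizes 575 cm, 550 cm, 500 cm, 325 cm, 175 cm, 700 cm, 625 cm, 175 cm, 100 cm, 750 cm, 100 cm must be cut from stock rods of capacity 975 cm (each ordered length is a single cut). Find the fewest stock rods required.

Total = 750 + 700 + 625 + 575 + 550 + 500 + 325 + 175 + 175 + 100 + 100 = 4575 cm.
Lower bound: ⌈4575/975⌉ = 5 stock rods.
Also, 6 pieces each exceed 975/2 cm, and no two of those can share a stock rod, so at least 6 stock rods are needed.
A packing using 6 stock rods:
  stock rod 1: 750 + 175 = 925
  stock rod 2: 700 + 175 + 100 = 975
  stock rod 3: 625 + 325 = 950
  stock rod 4: 575 + 100 = 675
  stock rod 5: 550 = 550
  stock rod 6: 500 = 500
This matches the lower bound, so 6 is optimal.

6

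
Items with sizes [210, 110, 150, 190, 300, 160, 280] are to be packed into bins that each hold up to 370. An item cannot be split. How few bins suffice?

5

Total = 300 + 280 + 210 + 190 + 160 + 150 + 110 = 1400.
Lower bound: ⌈1400/370⌉ = 4 bins.
A packing using 5 bins:
  bin 1: 300 = 300
  bin 2: 280 = 280
  bin 3: 210 + 160 = 370
  bin 4: 190 + 150 = 340
  bin 5: 110 = 110
No arrangement into 4 bins stays within capacity, so 5 is optimal.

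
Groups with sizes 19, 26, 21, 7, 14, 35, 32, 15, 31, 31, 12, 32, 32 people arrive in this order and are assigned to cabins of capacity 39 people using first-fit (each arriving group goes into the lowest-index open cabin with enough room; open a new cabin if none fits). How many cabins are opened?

  19 → cabin 1 (new)  [load 19/39]
  26 → cabin 2 (new)  [load 26/39]
  21 → cabin 3 (new)  [load 21/39]
  7 → cabin 1  [load 26/39]
  14 → cabin 3  [load 35/39]
  35 → cabin 4 (new)  [load 35/39]
  32 → cabin 5 (new)  [load 32/39]
  15 → cabin 6 (new)  [load 15/39]
  31 → cabin 7 (new)  [load 31/39]
  31 → cabin 8 (new)  [load 31/39]
  12 → cabin 1  [load 38/39]
  32 → cabin 9 (new)  [load 32/39]
  32 → cabin 10 (new)  [load 32/39]
10 cabins opened.

10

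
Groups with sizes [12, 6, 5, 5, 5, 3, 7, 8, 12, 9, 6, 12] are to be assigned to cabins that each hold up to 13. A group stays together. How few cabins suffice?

8

Total = 12 + 12 + 12 + 9 + 8 + 7 + 6 + 6 + 5 + 5 + 5 + 3 = 90.
Lower bound: ⌈90/13⌉ = 7 cabins.
A packing using 8 cabins:
  cabin 1: 12 = 12
  cabin 2: 12 = 12
  cabin 3: 12 = 12
  cabin 4: 9 + 3 = 12
  cabin 5: 8 + 5 = 13
  cabin 6: 7 + 6 = 13
  cabin 7: 6 + 5 = 11
  cabin 8: 5 = 5
No arrangement into 7 cabins stays within capacity, so 8 is optimal.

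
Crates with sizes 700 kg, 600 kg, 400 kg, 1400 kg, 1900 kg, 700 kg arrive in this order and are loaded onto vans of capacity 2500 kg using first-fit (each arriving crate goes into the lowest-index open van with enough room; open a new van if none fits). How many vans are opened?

  700 → van 1 (new)  [load 700/2500]
  600 → van 1  [load 1300/2500]
  400 → van 1  [load 1700/2500]
  1400 → van 2 (new)  [load 1400/2500]
  1900 → van 3 (new)  [load 1900/2500]
  700 → van 1  [load 2400/2500]
3 vans opened.

3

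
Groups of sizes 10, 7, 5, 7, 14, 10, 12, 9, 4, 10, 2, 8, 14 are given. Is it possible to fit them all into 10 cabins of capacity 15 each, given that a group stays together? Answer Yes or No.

A valid assignment using 9 cabins:
  cabin 1: 14 = 14
  cabin 2: 14 = 14
  cabin 3: 12 + 2 = 14
  cabin 4: 10 + 5 = 15
  cabin 5: 10 + 4 = 14
  cabin 6: 10 = 10
  cabin 7: 9 = 9
  cabin 8: 8 + 7 = 15
  cabin 9: 7 = 7
That uses only 9 ≤ 10, so 10 cabins are enough.

Yes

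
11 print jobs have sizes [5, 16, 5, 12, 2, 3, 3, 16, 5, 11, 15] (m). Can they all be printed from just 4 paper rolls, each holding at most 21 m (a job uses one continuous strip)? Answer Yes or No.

No

Total = 93 m; ⌈93/21⌉ = 5.
At least 5 paper rolls are required, but only 4 are allowed.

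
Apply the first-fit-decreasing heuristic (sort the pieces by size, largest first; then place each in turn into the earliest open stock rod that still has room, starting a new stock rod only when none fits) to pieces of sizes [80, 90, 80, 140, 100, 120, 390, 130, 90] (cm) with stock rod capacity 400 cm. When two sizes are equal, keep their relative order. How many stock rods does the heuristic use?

Sorted descending: 390, 140, 130, 120, 100, 90, 90, 80, 80.
  390 → stock rod 1 (new)  [load 390/400]
  140 → stock rod 2 (new)  [load 140/400]
  130 → stock rod 2  [load 270/400]
  120 → stock rod 2  [load 390/400]
  100 → stock rod 3 (new)  [load 100/400]
  90 → stock rod 3  [load 190/400]
  90 → stock rod 3  [load 280/400]
  80 → stock rod 3  [load 360/400]
  80 → stock rod 4 (new)  [load 80/400]
4 stock rods opened.

4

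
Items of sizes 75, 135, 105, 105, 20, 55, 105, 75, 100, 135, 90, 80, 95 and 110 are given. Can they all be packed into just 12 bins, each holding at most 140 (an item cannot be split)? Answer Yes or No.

A valid assignment using 12 bins:
  bin 1: 135 = 135
  bin 2: 135 = 135
  bin 3: 110 + 20 = 130
  bin 4: 105 = 105
  bin 5: 105 = 105
  bin 6: 105 = 105
  bin 7: 100 = 100
  bin 8: 95 = 95
  bin 9: 90 = 90
  bin 10: 80 + 55 = 135
  bin 11: 75 = 75
  bin 12: 75 = 75
Every load is within 140, so 12 bins suffice.

Yes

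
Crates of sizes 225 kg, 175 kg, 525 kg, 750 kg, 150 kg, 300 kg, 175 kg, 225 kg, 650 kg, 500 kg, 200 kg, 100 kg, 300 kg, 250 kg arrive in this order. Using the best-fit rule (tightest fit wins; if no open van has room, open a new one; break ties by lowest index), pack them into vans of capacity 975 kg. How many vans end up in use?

6

  225 → van 1 (new)  [load 225/975]
  175 → van 1  [load 400/975]
  525 → van 1  [load 925/975]
  750 → van 2 (new)  [load 750/975]
  150 → van 2  [load 900/975]
  300 → van 3 (new)  [load 300/975]
  175 → van 3  [load 475/975]
  225 → van 3  [load 700/975]
  650 → van 4 (new)  [load 650/975]
  500 → van 5 (new)  [load 500/975]
  200 → van 3  [load 900/975]
  100 → van 4  [load 750/975]
  300 → van 5  [load 800/975]
  250 → van 6 (new)  [load 250/975]
6 vans opened.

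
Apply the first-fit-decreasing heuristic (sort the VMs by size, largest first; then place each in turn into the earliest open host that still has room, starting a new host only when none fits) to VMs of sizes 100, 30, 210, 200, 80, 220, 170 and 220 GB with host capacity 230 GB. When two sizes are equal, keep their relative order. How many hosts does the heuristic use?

6

Sorted descending: 220, 220, 210, 200, 170, 100, 80, 30.
  220 → host 1 (new)  [load 220/230]
  220 → host 2 (new)  [load 220/230]
  210 → host 3 (new)  [load 210/230]
  200 → host 4 (new)  [load 200/230]
  170 → host 5 (new)  [load 170/230]
  100 → host 6 (new)  [load 100/230]
  80 → host 6  [load 180/230]
  30 → host 4  [load 230/230]
6 hosts opened.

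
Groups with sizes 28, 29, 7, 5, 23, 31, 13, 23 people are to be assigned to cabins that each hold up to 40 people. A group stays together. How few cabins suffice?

5

Total = 31 + 29 + 28 + 23 + 23 + 13 + 7 + 5 = 159 people.
Lower bound: ⌈159/40⌉ = 4 cabins.
Also, 5 groups each exceed 20 people, and no two of those can share a cabin, so at least 5 cabins are needed.
A packing using 5 cabins:
  cabin 1: 31 + 7 = 38
  cabin 2: 29 + 5 = 34
  cabin 3: 28 = 28
  cabin 4: 23 + 13 = 36
  cabin 5: 23 = 23
This matches the lower bound, so 5 is optimal.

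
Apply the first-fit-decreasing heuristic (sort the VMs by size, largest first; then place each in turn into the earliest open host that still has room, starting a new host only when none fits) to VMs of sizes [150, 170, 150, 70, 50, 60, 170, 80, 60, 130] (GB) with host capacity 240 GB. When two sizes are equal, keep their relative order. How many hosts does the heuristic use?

5

Sorted descending: 170, 170, 150, 150, 130, 80, 70, 60, 60, 50.
  170 → host 1 (new)  [load 170/240]
  170 → host 2 (new)  [load 170/240]
  150 → host 3 (new)  [load 150/240]
  150 → host 4 (new)  [load 150/240]
  130 → host 5 (new)  [load 130/240]
  80 → host 3  [load 230/240]
  70 → host 1  [load 240/240]
  60 → host 2  [load 230/240]
  60 → host 4  [load 210/240]
  50 → host 5  [load 180/240]
5 hosts opened.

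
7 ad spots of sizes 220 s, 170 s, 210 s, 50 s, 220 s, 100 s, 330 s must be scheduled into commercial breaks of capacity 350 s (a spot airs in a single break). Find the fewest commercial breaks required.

5

Total = 330 + 220 + 220 + 210 + 170 + 100 + 50 = 1300 s.
Lower bound: ⌈1300/350⌉ = 4 commercial breaks.
A packing using 5 commercial breaks:
  break 1: 330 = 330
  break 2: 220 + 100 = 320
  break 3: 220 + 50 = 270
  break 4: 210 = 210
  break 5: 170 = 170
No arrangement into 4 commercial breaks stays within capacity, so 5 is optimal.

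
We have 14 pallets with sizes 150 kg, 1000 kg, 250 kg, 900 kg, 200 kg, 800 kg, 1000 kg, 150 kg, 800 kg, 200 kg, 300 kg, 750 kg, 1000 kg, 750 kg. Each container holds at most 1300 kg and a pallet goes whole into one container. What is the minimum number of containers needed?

Total = 1000 + 1000 + 1000 + 900 + 800 + 800 + 750 + 750 + 300 + 250 + 200 + 200 + 150 + 150 = 8250 kg.
Lower bound: ⌈8250/1300⌉ = 7 containers.
Also, 8 pallets each exceed 650 kg, and no two of those can share a container, so at least 8 containers are needed.
A packing using 8 containers:
  container 1: 1000 + 300 = 1300
  container 2: 1000 + 250 = 1250
  container 3: 1000 + 200 = 1200
  container 4: 900 + 200 + 150 = 1250
  container 5: 800 + 150 = 950
  container 6: 800 = 800
  container 7: 750 = 750
  container 8: 750 = 750
This matches the lower bound, so 8 is optimal.

8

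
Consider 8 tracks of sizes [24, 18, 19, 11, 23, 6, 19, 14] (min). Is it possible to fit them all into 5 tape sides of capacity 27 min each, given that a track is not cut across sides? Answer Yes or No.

No

Total = 134 min; ⌈134/27⌉ = 5.
6 tracks each exceed half the capacity and cannot share a side, forcing at least 6 tape sides.
At least 6 tape sides are required, but only 5 are allowed.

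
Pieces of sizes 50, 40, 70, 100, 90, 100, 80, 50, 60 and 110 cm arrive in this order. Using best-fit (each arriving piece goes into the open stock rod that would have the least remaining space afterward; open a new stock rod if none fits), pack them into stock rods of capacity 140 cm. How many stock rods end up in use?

7

  50 → stock rod 1 (new)  [load 50/140]
  40 → stock rod 1  [load 90/140]
  70 → stock rod 2 (new)  [load 70/140]
  100 → stock rod 3 (new)  [load 100/140]
  90 → stock rod 4 (new)  [load 90/140]
  100 → stock rod 5 (new)  [load 100/140]
  80 → stock rod 6 (new)  [load 80/140]
  50 → stock rod 1  [load 140/140]
  60 → stock rod 6  [load 140/140]
  110 → stock rod 7 (new)  [load 110/140]
7 stock rods opened.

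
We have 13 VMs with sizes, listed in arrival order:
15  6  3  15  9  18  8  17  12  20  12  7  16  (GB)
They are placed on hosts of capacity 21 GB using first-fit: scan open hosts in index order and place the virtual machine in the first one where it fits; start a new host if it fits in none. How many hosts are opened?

  15 → host 1 (new)  [load 15/21]
  6 → host 1  [load 21/21]
  3 → host 2 (new)  [load 3/21]
  15 → host 2  [load 18/21]
  9 → host 3 (new)  [load 9/21]
  18 → host 4 (new)  [load 18/21]
  8 → host 3  [load 17/21]
  17 → host 5 (new)  [load 17/21]
  12 → host 6 (new)  [load 12/21]
  20 → host 7 (new)  [load 20/21]
  12 → host 8 (new)  [load 12/21]
  7 → host 6  [load 19/21]
  16 → host 9 (new)  [load 16/21]
9 hosts opened.

9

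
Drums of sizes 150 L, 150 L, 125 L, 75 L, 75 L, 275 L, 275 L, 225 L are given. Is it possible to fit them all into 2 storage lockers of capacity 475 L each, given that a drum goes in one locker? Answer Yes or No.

No

Total = 1350 L; ⌈1350/475⌉ = 3.
At least 3 storage lockers are required, but only 2 are allowed.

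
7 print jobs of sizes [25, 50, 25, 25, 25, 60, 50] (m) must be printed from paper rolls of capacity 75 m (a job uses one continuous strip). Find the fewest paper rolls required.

Total = 60 + 50 + 50 + 25 + 25 + 25 + 25 = 260 m.
Lower bound: ⌈260/75⌉ = 4 paper rolls.
A packing using 4 paper rolls:
  roll 1: 60 = 60
  roll 2: 50 + 25 = 75
  roll 3: 50 + 25 = 75
  roll 4: 25 + 25 = 50
This matches the lower bound, so 4 is optimal.

4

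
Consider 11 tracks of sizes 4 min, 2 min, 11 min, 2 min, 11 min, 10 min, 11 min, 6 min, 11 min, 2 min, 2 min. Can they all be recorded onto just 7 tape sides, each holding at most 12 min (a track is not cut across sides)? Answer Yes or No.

A valid assignment using 7 tape sides:
  side 1: 11 = 11
  side 2: 11 = 11
  side 3: 11 = 11
  side 4: 11 = 11
  side 5: 10 + 2 = 12
  side 6: 6 + 4 + 2 = 12
  side 7: 2 + 2 = 4
Every load is within 12 min, so 7 tape sides suffice.

Yes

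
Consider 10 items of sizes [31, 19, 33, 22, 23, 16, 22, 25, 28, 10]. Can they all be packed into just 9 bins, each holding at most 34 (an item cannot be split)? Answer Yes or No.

A valid assignment using 9 bins:
  bin 1: 33 = 33
  bin 2: 31 = 31
  bin 3: 28 = 28
  bin 4: 25 = 25
  bin 5: 23 + 10 = 33
  bin 6: 22 = 22
  bin 7: 22 = 22
  bin 8: 19 = 19
  bin 9: 16 = 16
Every load is within 34, so 9 bins suffice.

Yes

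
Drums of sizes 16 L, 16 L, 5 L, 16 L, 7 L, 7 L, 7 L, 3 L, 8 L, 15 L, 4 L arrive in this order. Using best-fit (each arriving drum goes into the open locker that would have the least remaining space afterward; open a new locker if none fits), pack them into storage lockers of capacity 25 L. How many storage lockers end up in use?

  16 → locker 1 (new)  [load 16/25]
  16 → locker 2 (new)  [load 16/25]
  5 → locker 1  [load 21/25]
  16 → locker 3 (new)  [load 16/25]
  7 → locker 2  [load 23/25]
  7 → locker 3  [load 23/25]
  7 → locker 4 (new)  [load 7/25]
  3 → locker 1  [load 24/25]
  8 → locker 4  [load 15/25]
  15 → locker 5 (new)  [load 15/25]
  4 → locker 4  [load 19/25]
5 storage lockers opened.

5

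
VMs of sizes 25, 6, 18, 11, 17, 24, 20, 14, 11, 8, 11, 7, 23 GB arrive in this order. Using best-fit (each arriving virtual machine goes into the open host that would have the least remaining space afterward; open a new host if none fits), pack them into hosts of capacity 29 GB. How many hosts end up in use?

  25 → host 1 (new)  [load 25/29]
  6 → host 2 (new)  [load 6/29]
  18 → host 2  [load 24/29]
  11 → host 3 (new)  [load 11/29]
  17 → host 3  [load 28/29]
  24 → host 4 (new)  [load 24/29]
  20 → host 5 (new)  [load 20/29]
  14 → host 6 (new)  [load 14/29]
  11 → host 6  [load 25/29]
  8 → host 5  [load 28/29]
  11 → host 7 (new)  [load 11/29]
  7 → host 7  [load 18/29]
  23 → host 8 (new)  [load 23/29]
8 hosts opened.

8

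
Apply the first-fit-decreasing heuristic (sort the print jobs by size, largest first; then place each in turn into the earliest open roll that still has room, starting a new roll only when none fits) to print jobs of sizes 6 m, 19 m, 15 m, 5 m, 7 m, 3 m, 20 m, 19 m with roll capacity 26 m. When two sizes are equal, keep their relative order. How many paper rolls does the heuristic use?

Sorted descending: 20, 19, 19, 15, 7, 6, 5, 3.
  20 → roll 1 (new)  [load 20/26]
  19 → roll 2 (new)  [load 19/26]
  19 → roll 3 (new)  [load 19/26]
  15 → roll 4 (new)  [load 15/26]
  7 → roll 2  [load 26/26]
  6 → roll 1  [load 26/26]
  5 → roll 3  [load 24/26]
  3 → roll 4  [load 18/26]
4 paper rolls opened.

4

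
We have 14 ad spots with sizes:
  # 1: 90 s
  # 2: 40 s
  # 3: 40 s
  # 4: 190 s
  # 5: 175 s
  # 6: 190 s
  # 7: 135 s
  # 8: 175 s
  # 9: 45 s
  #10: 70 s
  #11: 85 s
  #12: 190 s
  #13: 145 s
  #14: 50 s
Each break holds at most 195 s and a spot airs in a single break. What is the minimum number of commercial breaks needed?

Total = 190 + 190 + 190 + 175 + 175 + 145 + 135 + 90 + 85 + 70 + 50 + 45 + 40 + 40 = 1620 s.
Lower bound: ⌈1620/195⌉ = 9 commercial breaks.
A packing using 9 commercial breaks:
  break 1: 190 = 190
  break 2: 190 = 190
  break 3: 190 = 190
  break 4: 175 = 175
  break 5: 175 = 175
  break 6: 145 + 50 = 195
  break 7: 135 + 45 = 180
  break 8: 90 + 85 = 175
  break 9: 70 + 40 + 40 = 150
This matches the lower bound, so 9 is optimal.

9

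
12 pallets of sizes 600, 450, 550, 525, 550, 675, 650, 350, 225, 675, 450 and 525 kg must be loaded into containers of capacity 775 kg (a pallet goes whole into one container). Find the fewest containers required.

Total = 675 + 675 + 650 + 600 + 550 + 550 + 525 + 525 + 450 + 450 + 350 + 225 = 6225 kg.
Lower bound: ⌈6225/775⌉ = 9 containers.
Also, 10 pallets each exceed 775/2 kg, and no two of those can share a container, so at least 10 containers are needed.
A packing using 11 containers:
  container 1: 675 = 675
  container 2: 675 = 675
  container 3: 650 = 650
  container 4: 600 = 600
  container 5: 550 + 225 = 775
  container 6: 550 = 550
  container 7: 525 = 525
  container 8: 525 = 525
  container 9: 450 = 450
  container 10: 450 = 450
  container 11: 350 = 350
No arrangement into 10 containers stays within capacity, so 11 is optimal.

11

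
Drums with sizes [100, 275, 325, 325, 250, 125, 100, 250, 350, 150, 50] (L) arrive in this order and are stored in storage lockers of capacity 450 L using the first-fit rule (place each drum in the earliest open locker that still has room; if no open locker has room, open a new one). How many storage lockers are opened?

  100 → locker 1 (new)  [load 100/450]
  275 → locker 1  [load 375/450]
  325 → locker 2 (new)  [load 325/450]
  325 → locker 3 (new)  [load 325/450]
  250 → locker 4 (new)  [load 250/450]
  125 → locker 2  [load 450/450]
  100 → locker 3  [load 425/450]
  250 → locker 5 (new)  [load 250/450]
  350 → locker 6 (new)  [load 350/450]
  150 → locker 4  [load 400/450]
  50 → locker 1  [load 425/450]
6 storage lockers opened.

6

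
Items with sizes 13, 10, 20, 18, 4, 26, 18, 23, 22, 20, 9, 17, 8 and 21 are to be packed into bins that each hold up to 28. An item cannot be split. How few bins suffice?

Total = 26 + 23 + 22 + 21 + 20 + 20 + 18 + 18 + 17 + 13 + 10 + 9 + 8 + 4 = 229.
Lower bound: ⌈229/28⌉ = 9 bins.
A packing using 10 bins:
  bin 1: 26 = 26
  bin 2: 23 + 4 = 27
  bin 3: 22 = 22
  bin 4: 21 = 21
  bin 5: 20 + 8 = 28
  bin 6: 20 = 20
  bin 7: 18 + 10 = 28
  bin 8: 18 + 9 = 27
  bin 9: 17 = 17
  bin 10: 13 = 13
No arrangement into 9 bins stays within capacity, so 10 is optimal.

10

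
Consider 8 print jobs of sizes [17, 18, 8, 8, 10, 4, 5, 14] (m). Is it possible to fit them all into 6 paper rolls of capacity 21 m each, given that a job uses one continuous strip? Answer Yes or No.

Yes

A valid assignment using 5 paper rolls:
  roll 1: 18 = 18
  roll 2: 17 + 4 = 21
  roll 3: 14 + 5 = 19
  roll 4: 10 + 8 = 18
  roll 5: 8 = 8
That uses only 5 ≤ 6, so 6 paper rolls are enough.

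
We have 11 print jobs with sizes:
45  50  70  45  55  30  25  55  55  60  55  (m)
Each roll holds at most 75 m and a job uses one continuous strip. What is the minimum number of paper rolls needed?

9

Total = 70 + 60 + 55 + 55 + 55 + 55 + 50 + 45 + 45 + 30 + 25 = 545 m.
Lower bound: ⌈545/75⌉ = 8 paper rolls.
Also, 9 print jobs each exceed 75/2 m, and no two of those can share a roll, so at least 9 paper rolls are needed.
A packing using 9 paper rolls:
  roll 1: 70 = 70
  roll 2: 60 = 60
  roll 3: 55 = 55
  roll 4: 55 = 55
  roll 5: 55 = 55
  roll 6: 55 = 55
  roll 7: 50 + 25 = 75
  roll 8: 45 + 30 = 75
  roll 9: 45 = 45
This matches the lower bound, so 9 is optimal.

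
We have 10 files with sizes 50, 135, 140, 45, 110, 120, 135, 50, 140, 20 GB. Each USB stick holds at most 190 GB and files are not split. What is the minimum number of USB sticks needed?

6

Total = 140 + 140 + 135 + 135 + 120 + 110 + 50 + 50 + 45 + 20 = 945 GB.
Lower bound: ⌈945/190⌉ = 5 USB sticks.
Also, 6 files each exceed 95 GB, and no two of those can share a USB stick, so at least 6 USB sticks are needed.
A packing using 6 USB sticks:
  USB stick 1: 140 + 50 = 190
  USB stick 2: 140 + 50 = 190
  USB stick 3: 135 + 45 = 180
  USB stick 4: 135 + 20 = 155
  USB stick 5: 120 = 120
  USB stick 6: 110 = 110
This matches the lower bound, so 6 is optimal.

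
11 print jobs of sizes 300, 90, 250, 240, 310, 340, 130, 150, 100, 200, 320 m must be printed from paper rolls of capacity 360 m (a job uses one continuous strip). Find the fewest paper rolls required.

Total = 340 + 320 + 310 + 300 + 250 + 240 + 200 + 150 + 130 + 100 + 90 = 2430 m.
Lower bound: ⌈2430/360⌉ = 7 paper rolls.
A packing using 8 paper rolls:
  roll 1: 340 = 340
  roll 2: 320 = 320
  roll 3: 310 = 310
  roll 4: 300 = 300
  roll 5: 250 + 100 = 350
  roll 6: 240 + 90 = 330
  roll 7: 200 + 150 = 350
  roll 8: 130 = 130
No arrangement into 7 paper rolls stays within capacity, so 8 is optimal.

8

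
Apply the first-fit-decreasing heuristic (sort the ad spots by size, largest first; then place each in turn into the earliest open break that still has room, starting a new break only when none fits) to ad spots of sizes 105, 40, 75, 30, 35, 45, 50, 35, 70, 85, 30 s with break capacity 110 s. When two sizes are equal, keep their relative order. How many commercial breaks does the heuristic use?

6

Sorted descending: 105, 85, 75, 70, 50, 45, 40, 35, 35, 30, 30.
  105 → break 1 (new)  [load 105/110]
  85 → break 2 (new)  [load 85/110]
  75 → break 3 (new)  [load 75/110]
  70 → break 4 (new)  [load 70/110]
  50 → break 5 (new)  [load 50/110]
  45 → break 5  [load 95/110]
  40 → break 4  [load 110/110]
  35 → break 3  [load 110/110]
  35 → break 6 (new)  [load 35/110]
  30 → break 6  [load 65/110]
  30 → break 6  [load 95/110]
6 commercial breaks opened.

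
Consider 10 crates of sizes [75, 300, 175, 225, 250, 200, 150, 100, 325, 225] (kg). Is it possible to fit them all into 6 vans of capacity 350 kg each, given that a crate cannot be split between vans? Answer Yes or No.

No

Total = 2025 kg; ⌈2025/350⌉ = 6.
The bound of 6 does not rule out 6, but exhaustive search shows no assignment into 6 vans of capacity 350 kg exists — the minimum is 7.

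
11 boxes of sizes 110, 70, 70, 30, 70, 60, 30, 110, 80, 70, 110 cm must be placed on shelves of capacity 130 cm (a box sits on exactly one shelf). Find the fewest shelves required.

Total = 110 + 110 + 110 + 80 + 70 + 70 + 70 + 70 + 60 + 30 + 30 = 810 cm.
Lower bound: ⌈810/130⌉ = 7 shelves.
Also, 8 boxes each exceed 65 cm, and no two of those can share a shelf, so at least 8 shelves are needed.
A packing using 8 shelves:
  shelf 1: 110 = 110
  shelf 2: 110 = 110
  shelf 3: 110 = 110
  shelf 4: 80 + 30 = 110
  shelf 5: 70 + 60 = 130
  shelf 6: 70 + 30 = 100
  shelf 7: 70 = 70
  shelf 8: 70 = 70
This matches the lower bound, so 8 is optimal.

8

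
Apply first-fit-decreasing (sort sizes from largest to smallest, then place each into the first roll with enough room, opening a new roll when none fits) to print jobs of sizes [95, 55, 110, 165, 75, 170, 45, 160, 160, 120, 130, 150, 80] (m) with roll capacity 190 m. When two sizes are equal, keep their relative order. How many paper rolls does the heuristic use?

Sorted descending: 170, 165, 160, 160, 150, 130, 120, 110, 95, 80, 75, 55, 45.
  170 → roll 1 (new)  [load 170/190]
  165 → roll 2 (new)  [load 165/190]
  160 → roll 3 (new)  [load 160/190]
  160 → roll 4 (new)  [load 160/190]
  150 → roll 5 (new)  [load 150/190]
  130 → roll 6 (new)  [load 130/190]
  120 → roll 7 (new)  [load 120/190]
  110 → roll 8 (new)  [load 110/190]
  95 → roll 9 (new)  [load 95/190]
  80 → roll 8  [load 190/190]
  75 → roll 9  [load 170/190]
  55 → roll 6  [load 185/190]
  45 → roll 7  [load 165/190]
9 paper rolls opened.

9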